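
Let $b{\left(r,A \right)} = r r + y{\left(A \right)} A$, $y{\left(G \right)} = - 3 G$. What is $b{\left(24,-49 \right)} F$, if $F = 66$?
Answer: $-437382$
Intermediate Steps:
$b{\left(r,A \right)} = r^{2} - 3 A^{2}$ ($b{\left(r,A \right)} = r r + - 3 A A = r^{2} - 3 A^{2}$)
$b{\left(24,-49 \right)} F = \left(24^{2} - 3 \left(-49\right)^{2}\right) 66 = \left(576 - 7203\right) 66 = \left(-6627\right) 66 = -437382$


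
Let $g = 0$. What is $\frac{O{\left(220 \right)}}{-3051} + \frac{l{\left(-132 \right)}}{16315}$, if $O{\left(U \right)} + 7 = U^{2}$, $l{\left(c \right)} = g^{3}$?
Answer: $- \frac{5377}{339} \approx -15.861$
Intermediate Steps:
$l{\left(c \right)} = 0$ ($l{\left(c \right)} = 0^{3} = 0$)
$O{\left(U \right)} = -7 + U^{2}$
$\frac{O{\left(220 \right)}}{-3051} + \frac{l{\left(-132 \right)}}{16315} = \frac{-7 + 220^{2}}{-3051} + \frac{0}{16315} = \left(-7 + 48400\right) \left(- \frac{1}{3051}\right) + 0 \cdot \frac{1}{16315} = 48393 \left(- \frac{1}{3051}\right) + 0 = - \frac{5377}{339} + 0 = - \frac{5377}{339}$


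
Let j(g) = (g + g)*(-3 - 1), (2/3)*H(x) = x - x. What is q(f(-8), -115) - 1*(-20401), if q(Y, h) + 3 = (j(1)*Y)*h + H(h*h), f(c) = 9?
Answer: 28678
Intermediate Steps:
H(x) = 0 (H(x) = 3*(x - x)/2 = (3/2)*0 = 0)
j(g) = -8*g (j(g) = (2*g)*(-4) = -8*g)
q(Y, h) = -3 - 8*Y*h (q(Y, h) = -3 + (((-8*1)*Y)*h + 0) = -3 + ((-8*Y)*h + 0) = -3 + (-8*Y*h + 0) = -3 - 8*Y*h)
q(f(-8), -115) - 1*(-20401) = (-3 - 8*9*(-115)) - 1*(-20401) = (-3 + 8280) + 20401 = 8277 + 20401 = 28678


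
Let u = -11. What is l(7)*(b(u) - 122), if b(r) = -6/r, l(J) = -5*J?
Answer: 46760/11 ≈ 4250.9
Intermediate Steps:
l(7)*(b(u) - 122) = (-5*7)*(-6/(-11) - 122) = -35*(-6*(-1/11) - 122) = -35*(6/11 - 122) = -35*(-1336/11) = 46760/11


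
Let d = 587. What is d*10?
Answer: 5870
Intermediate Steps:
d*10 = 587*10 = 5870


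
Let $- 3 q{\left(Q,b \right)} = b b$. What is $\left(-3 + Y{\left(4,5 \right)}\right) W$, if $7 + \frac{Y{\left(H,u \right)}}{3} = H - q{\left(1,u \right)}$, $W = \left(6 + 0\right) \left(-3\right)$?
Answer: $-234$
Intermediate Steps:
$W = -18$ ($W = 6 \left(-3\right) = -18$)
$q{\left(Q,b \right)} = - \frac{b^{2}}{3}$ ($q{\left(Q,b \right)} = - \frac{b b}{3} = - \frac{b^{2}}{3}$)
$Y{\left(H,u \right)} = -21 + u^{2} + 3 H$ ($Y{\left(H,u \right)} = -21 + 3 \left(H - - \frac{u^{2}}{3}\right) = -21 + 3 \left(H + \frac{u^{2}}{3}\right) = -21 + \left(u^{2} + 3 H\right) = -21 + u^{2} + 3 H$)
$\left(-3 + Y{\left(4,5 \right)}\right) W = \left(-3 + \left(-21 + 5^{2} + 3 \cdot 4\right)\right) \left(-18\right) = \left(-3 + \left(-21 + 25 + 12\right)\right) \left(-18\right) = \left(-3 + 16\right) \left(-18\right) = 13 \left(-18\right) = -234$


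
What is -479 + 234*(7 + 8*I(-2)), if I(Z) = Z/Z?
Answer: 3031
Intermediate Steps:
I(Z) = 1
-479 + 234*(7 + 8*I(-2)) = -479 + 234*(7 + 8*1) = -479 + 234*(7 + 8) = -479 + 234*15 = -479 + 3510 = 3031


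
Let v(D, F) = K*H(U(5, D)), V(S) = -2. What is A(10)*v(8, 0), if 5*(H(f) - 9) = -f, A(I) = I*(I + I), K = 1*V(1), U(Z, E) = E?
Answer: -2960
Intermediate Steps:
K = -2 (K = 1*(-2) = -2)
A(I) = 2*I² (A(I) = I*(2*I) = 2*I²)
H(f) = 9 - f/5 (H(f) = 9 + (-f)/5 = 9 - f/5)
v(D, F) = -18 + 2*D/5 (v(D, F) = -2*(9 - D/5) = -18 + 2*D/5)
A(10)*v(8, 0) = (2*10²)*(-18 + (⅖)*8) = (2*100)*(-18 + 16/5) = 200*(-74/5) = -2960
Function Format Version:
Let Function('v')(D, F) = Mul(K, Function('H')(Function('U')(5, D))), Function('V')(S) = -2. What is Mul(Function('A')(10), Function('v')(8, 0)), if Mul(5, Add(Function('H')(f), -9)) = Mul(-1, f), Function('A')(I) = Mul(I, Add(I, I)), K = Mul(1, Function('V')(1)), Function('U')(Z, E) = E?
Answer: -2960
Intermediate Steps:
K = -2 (K = Mul(1, -2) = -2)
Function('A')(I) = Mul(2, Pow(I, 2)) (Function('A')(I) = Mul(I, Mul(2, I)) = Mul(2, Pow(I, 2)))
Function('H')(f) = Add(9, Mul(Rational(-1, 5), f)) (Function('H')(f) = Add(9, Mul(Rational(1, 5), Mul(-1, f))) = Add(9, Mul(Rational(-1, 5), f)))
Function('v')(D, F) = Add(-18, Mul(Rational(2, 5), D)) (Function('v')(D, F) = Mul(-2, Add(9, Mul(Rational(-1, 5), D))) = Add(-18, Mul(Rational(2, 5), D)))
Mul(Function('A')(10), Function('v')(8, 0)) = Mul(Mul(2, Pow(10, 2)), Add(-18, Mul(Rational(2, 5), 8))) = Mul(Mul(2, 100), Add(-18, Rational(16, 5))) = Mul(200, Rational(-74, 5)) = -2960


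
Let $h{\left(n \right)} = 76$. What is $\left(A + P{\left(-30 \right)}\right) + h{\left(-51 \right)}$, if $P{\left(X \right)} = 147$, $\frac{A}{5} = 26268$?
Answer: $131563$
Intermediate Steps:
$A = 131340$ ($A = 5 \cdot 26268 = 131340$)
$\left(A + P{\left(-30 \right)}\right) + h{\left(-51 \right)} = \left(131340 + 147\right) + 76 = 131487 + 76 = 131563$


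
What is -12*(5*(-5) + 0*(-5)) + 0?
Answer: 300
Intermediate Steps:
-12*(5*(-5) + 0*(-5)) + 0 = -12*(-25 + 0) + 0 = -12*(-25) + 0 = 300 + 0 = 300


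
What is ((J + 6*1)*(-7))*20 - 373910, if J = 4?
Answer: -375310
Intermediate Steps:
((J + 6*1)*(-7))*20 - 373910 = ((4 + 6*1)*(-7))*20 - 373910 = ((4 + 6)*(-7))*20 - 373910 = (10*(-7))*20 - 373910 = -70*20 - 373910 = -1400 - 373910 = -375310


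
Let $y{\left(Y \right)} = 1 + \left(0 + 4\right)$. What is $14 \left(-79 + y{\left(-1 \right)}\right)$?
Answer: $-1036$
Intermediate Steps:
$y{\left(Y \right)} = 5$ ($y{\left(Y \right)} = 1 + 4 = 5$)
$14 \left(-79 + y{\left(-1 \right)}\right) = 14 \left(-79 + 5\right) = 14 \left(-74\right) = -1036$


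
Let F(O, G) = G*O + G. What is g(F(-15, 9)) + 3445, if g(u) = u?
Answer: 3319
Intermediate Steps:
F(O, G) = G + G*O
g(F(-15, 9)) + 3445 = 9*(1 - 15) + 3445 = 9*(-14) + 3445 = -126 + 3445 = 3319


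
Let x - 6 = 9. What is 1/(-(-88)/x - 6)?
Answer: -15/2 ≈ -7.5000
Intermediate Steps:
x = 15 (x = 6 + 9 = 15)
1/(-(-88)/x - 6) = 1/(-(-88)/15 - 6) = 1/(-11*(-8/15) - 6) = 1/(88/15 - 6) = 1/(-2/15) = -15/2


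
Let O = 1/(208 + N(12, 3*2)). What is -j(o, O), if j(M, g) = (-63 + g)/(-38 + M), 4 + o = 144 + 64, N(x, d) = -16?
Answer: 12095/31872 ≈ 0.37949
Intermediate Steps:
o = 204 (o = -4 + (144 + 64) = -4 + 208 = 204)
O = 1/192 (O = 1/(208 - 16) = 1/192 ≈ 0.0052083)
j(M, g) = (-63 + g)/(-38 + M)
-j(o, O) = -(-63 + 1/192)/(-38 + 204) = -(-12095)/(166*192) = -1*(-12095/31872) = 12095/31872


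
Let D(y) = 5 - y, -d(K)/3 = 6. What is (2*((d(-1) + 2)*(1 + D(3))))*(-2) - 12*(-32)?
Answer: 576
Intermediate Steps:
d(K) = -18 (d(K) = -3*6 = -18)
(2*((d(-1) + 2)*(1 + D(3))))*(-2) - 12*(-32) = (2*((-18 + 2)*(1 + (5 - 1*3))))*(-2) - 12*(-32) = (2*(-16*(1 + (5 - 3))))*(-2) + 384 = (2*(-16*(1 + 2)))*(-2) + 384 = (2*(-16*3))*(-2) + 384 = (2*(-48))*(-2) + 384 = -96*(-2) + 384 = 192 + 384 = 576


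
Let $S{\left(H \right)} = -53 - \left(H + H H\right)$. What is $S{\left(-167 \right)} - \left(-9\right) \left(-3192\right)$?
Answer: $-56503$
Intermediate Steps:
$S{\left(H \right)} = -53 - H - H^{2}$ ($S{\left(H \right)} = -53 - \left(H + H^{2}\right) = -53 - H - H^{2}$)
$S{\left(-167 \right)} - \left(-9\right) \left(-3192\right) = \left(-53 - -167 - \left(-167\right)^{2}\right) - \left(-9\right) \left(-3192\right) = \left(-53 + 167 - 27889\right) - 28728 = -27775 - 28728 = -56503$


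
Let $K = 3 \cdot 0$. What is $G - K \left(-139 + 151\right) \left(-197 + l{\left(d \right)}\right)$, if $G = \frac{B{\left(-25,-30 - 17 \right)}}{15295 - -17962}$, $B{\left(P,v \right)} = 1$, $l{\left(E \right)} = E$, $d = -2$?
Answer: $\frac{1}{33257} \approx 3.0069 \cdot 10^{-5}$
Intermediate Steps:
$K = 0$
$G = \frac{1}{33257}$ ($G = 1 \frac{1}{15295 - -17962} = 1 \frac{1}{15295 + 17962} = 1 \cdot \frac{1}{33257} = \frac{1}{33257} \approx 3.0069 \cdot 10^{-5}$)
$G - K \left(-139 + 151\right) \left(-197 + l{\left(d \right)}\right) = \frac{1}{33257} - 0 \left(-139 + 151\right) \left(-197 - 2\right) = \frac{1}{33257} - 0 \cdot 12 \left(-199\right) = \frac{1}{33257} - 0 \left(-2388\right) = \frac{1}{33257} - 0 = \frac{1}{33257} + 0 = \frac{1}{33257}$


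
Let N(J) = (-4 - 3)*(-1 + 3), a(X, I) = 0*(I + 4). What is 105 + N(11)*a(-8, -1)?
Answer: 105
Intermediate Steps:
a(X, I) = 0 (a(X, I) = 0*(4 + I) = 0)
N(J) = -14 (N(J) = -7*2 = -14)
105 + N(11)*a(-8, -1) = 105 - 14*0 = 105 + 0 = 105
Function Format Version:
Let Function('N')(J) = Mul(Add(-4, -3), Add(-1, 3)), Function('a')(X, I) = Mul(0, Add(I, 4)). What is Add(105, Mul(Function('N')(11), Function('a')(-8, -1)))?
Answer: 105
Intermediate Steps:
Function('a')(X, I) = 0 (Function('a')(X, I) = Mul(0, Add(4, I)) = 0)
Function('N')(J) = -14 (Function('N')(J) = Mul(-7, 2) = -14)
Add(105, Mul(Function('N')(11), Function('a')(-8, -1))) = Add(105, Mul(-14, 0)) = Add(105, 0) = 105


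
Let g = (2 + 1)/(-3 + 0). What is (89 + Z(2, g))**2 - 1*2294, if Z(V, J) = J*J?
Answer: 5806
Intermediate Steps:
g = -1 (g = 3/(-3) = 3*(-1/3) = -1)
Z(V, J) = J**2
(89 + Z(2, g))**2 - 1*2294 = (89 + (-1)**2)**2 - 1*2294 = (89 + 1)**2 - 2294 = 90**2 - 2294 = 8100 - 2294 = 5806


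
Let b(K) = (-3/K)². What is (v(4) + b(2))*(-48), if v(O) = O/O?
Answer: -156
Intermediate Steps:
b(K) = 9/K²
v(O) = 1
(v(4) + b(2))*(-48) = (1 + 9/2²)*(-48) = (1 + 9*(¼))*(-48) = (1 + 9/4)*(-48) = (13/4)*(-48) = -156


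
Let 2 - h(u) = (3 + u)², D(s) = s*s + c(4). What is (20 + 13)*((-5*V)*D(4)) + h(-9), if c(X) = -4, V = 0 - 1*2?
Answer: 3926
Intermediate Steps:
V = -2 (V = 0 - 2 = -2)
D(s) = -4 + s² (D(s) = s*s - 4 = s² - 4 = -4 + s²)
h(u) = 2 - (3 + u)²
(20 + 13)*((-5*V)*D(4)) + h(-9) = (20 + 13)*((-5*(-2))*(-4 + 4²)) + (2 - (3 - 9)²) = 33*(10*(-4 + 16)) + (2 - 1*(-6)²) = 33*(10*12) + (2 - 1*36) = 33*120 + (2 - 36) = 3960 - 34 = 3926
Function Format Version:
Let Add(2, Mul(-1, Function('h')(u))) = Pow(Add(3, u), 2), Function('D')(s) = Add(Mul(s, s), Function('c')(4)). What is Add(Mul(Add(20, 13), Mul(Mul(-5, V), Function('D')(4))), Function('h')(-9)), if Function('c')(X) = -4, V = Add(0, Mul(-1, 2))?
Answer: 3926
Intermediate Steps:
V = -2 (V = Add(0, -2) = -2)
Function('D')(s) = Add(-4, Pow(s, 2)) (Function('D')(s) = Add(Mul(s, s), -4) = Add(Pow(s, 2), -4) = Add(-4, Pow(s, 2)))
Function('h')(u) = Add(2, Mul(-1, Pow(Add(3, u), 2)))
Add(Mul(Add(20, 13), Mul(Mul(-5, V), Function('D')(4))), Function('h')(-9)) = Add(Mul(Add(20, 13), Mul(Mul(-5, -2), Add(-4, Pow(4, 2)))), Add(2, Mul(-1, Pow(Add(3, -9), 2)))) = Add(Mul(33, Mul(10, Add(-4, 16))), Add(2, Mul(-1, Pow(-6, 2)))) = Add(Mul(33, Mul(10, 12)), Add(2, Mul(-1, 36))) = Add(Mul(33, 120), Add(2, -36)) = Add(3960, -34) = 3926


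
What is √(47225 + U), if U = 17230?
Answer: √64455 ≈ 253.88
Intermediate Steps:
√(47225 + U) = √(47225 + 17230) = √64455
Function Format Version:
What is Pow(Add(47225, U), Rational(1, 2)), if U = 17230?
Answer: Pow(64455, Rational(1, 2)) ≈ 253.88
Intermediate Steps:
Pow(Add(47225, U), Rational(1, 2)) = Pow(Add(47225, 17230), Rational(1, 2)) = Pow(64455, Rational(1, 2))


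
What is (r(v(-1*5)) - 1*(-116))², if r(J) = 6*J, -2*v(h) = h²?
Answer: 1681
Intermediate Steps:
v(h) = -h²/2
(r(v(-1*5)) - 1*(-116))² = (6*(-(-1*5)²/2) - 1*(-116))² = (6*(-½*(-5)²) + 116)² = (6*(-½*25) + 116)² = (6*(-25/2) + 116)² = (-75 + 116)² = 41² = 1681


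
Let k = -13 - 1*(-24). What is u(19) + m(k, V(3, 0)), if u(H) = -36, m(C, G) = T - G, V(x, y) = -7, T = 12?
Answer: -17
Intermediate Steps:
k = 11 (k = -13 + 24 = 11)
m(C, G) = 12 - G
u(19) + m(k, V(3, 0)) = -36 + (12 - 1*(-7)) = -36 + (12 + 7) = -36 + 19 = -17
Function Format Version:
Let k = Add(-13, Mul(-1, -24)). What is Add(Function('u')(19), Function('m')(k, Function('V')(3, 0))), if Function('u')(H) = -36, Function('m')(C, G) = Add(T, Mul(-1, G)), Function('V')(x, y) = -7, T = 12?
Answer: -17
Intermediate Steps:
k = 11 (k = Add(-13, 24) = 11)
Function('m')(C, G) = Add(12, Mul(-1, G))
Add(Function('u')(19), Function('m')(k, Function('V')(3, 0))) = Add(-36, Add(12, Mul(-1, -7))) = Add(-36, Add(12, 7)) = Add(-36, 19) = -17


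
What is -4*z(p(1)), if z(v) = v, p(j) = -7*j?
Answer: 28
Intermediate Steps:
-4*z(p(1)) = -(-28) = -4*(-7) = 28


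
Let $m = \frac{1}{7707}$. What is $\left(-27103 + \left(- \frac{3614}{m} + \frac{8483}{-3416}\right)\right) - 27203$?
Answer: $- \frac{95331700547}{3416} \approx -2.7907 \cdot 10^{7}$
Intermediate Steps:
$m = \frac{1}{7707} \approx 0.00012975$
$\left(-27103 + \left(- \frac{3614}{m} + \frac{8483}{-3416}\right)\right) - 27203 = \left(-27103 + \left(- 3614 \frac{1}{\frac{1}{7707}} + \frac{8483}{-3416}\right)\right) - 27203 = \left(-27103 + \left(\left(-3614\right) 7707 + 8483 \left(- \frac{1}{3416}\right)\right)\right) - 27203 = \left(-27103 - \frac{95146191251}{3416}\right) - 27203 = - \frac{95238775099}{3416} - 27203 = - \frac{95331700547}{3416}$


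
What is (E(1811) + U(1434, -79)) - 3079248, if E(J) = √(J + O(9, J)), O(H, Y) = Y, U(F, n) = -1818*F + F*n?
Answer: -5799546 + √3622 ≈ -5.7995e+6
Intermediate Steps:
E(J) = √2*√J (E(J) = √(J + J) = √(2*J) = √2*√J)
(E(1811) + U(1434, -79)) - 3079248 = (√2*√1811 + 1434*(-1818 - 79)) - 3079248 = (√3622 + 1434*(-1897)) - 3079248 = (√3622 - 2720298) - 3079248 = (-2720298 + √3622) - 3079248 = -5799546 + √3622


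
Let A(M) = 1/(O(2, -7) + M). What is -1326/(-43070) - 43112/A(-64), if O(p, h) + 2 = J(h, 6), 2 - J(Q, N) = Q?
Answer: 52919765103/21535 ≈ 2.4574e+6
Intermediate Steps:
J(Q, N) = 2 - Q
O(p, h) = -h (O(p, h) = -2 + (2 - h) = -h)
A(M) = 1/(7 + M) (A(M) = 1/(-1*(-7) + M) = 1/(7 + M))
-1326/(-43070) - 43112/A(-64) = -1326/(-43070) - 43112/(1/(7 - 64)) = -1326*(-1/43070) - 43112/(1/(-57)) = 663/21535 - 43112/(-1/57) = 663/21535 - 43112*(-57) = 663/21535 + 2457384 = 52919765103/21535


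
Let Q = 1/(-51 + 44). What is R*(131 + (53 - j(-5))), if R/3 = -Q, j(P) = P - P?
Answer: 552/7 ≈ 78.857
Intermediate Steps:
j(P) = 0
Q = -⅐ (Q = 1/(-7) = -⅐ ≈ -0.14286)
R = 3/7 (R = 3*(-1*(-⅐)) = 3*(⅐) = 3/7 ≈ 0.42857)
R*(131 + (53 - j(-5))) = 3*(131 + (53 - 1*0))/7 = 3*(131 + (53 + 0))/7 = 3*(131 + 53)/7 = (3/7)*184 = 552/7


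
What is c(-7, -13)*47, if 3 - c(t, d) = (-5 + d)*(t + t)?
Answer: -11703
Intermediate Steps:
c(t, d) = 3 - 2*t*(-5 + d) (c(t, d) = 3 - (-5 + d)*(t + t) = 3 - (-5 + d)*2*t = 3 - 2*t*(-5 + d))
c(-7, -13)*47 = (3 + 10*(-7) - 2*(-13)*(-7))*47 = (3 - 70 - 182)*47 = -249*47 = -11703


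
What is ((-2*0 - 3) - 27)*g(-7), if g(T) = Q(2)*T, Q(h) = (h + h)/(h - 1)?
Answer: 840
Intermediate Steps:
Q(h) = 2*h/(-1 + h) (Q(h) = (2*h)/(-1 + h) = 2*h/(-1 + h))
g(T) = 4*T (g(T) = (2*2/(-1 + 2))*T = (2*2/1)*T = (2*2*1)*T = 4*T)
((-2*0 - 3) - 27)*g(-7) = ((-2*0 - 3) - 27)*(4*(-7)) = ((0 - 3) - 27)*(-28) = (-3 - 27)*(-28) = -30*(-28) = 840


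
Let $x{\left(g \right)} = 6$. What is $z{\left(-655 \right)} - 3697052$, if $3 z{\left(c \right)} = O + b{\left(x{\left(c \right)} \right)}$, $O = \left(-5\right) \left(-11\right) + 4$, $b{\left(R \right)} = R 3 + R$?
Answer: $- \frac{11091073}{3} \approx -3.697 \cdot 10^{6}$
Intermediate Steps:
$b{\left(R \right)} = 4 R$ ($b{\left(R \right)} = 3 R + R = 4 R$)
$O = 59$ ($O = 55 + 4 = 59$)
$z{\left(c \right)} = \frac{83}{3}$ ($z{\left(c \right)} = \frac{59 + 4 \cdot 6}{3} = \frac{59 + 24}{3} = \frac{1}{3} \cdot 83 = \frac{83}{3}$)
$z{\left(-655 \right)} - 3697052 = \frac{83}{3} - 3697052 = - \frac{11091073}{3}$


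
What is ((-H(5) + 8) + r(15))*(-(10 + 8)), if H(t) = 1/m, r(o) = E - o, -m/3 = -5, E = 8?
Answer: -84/5 ≈ -16.800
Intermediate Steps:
m = 15 (m = -3*(-5) = 15)
r(o) = 8 - o
H(t) = 1/15
((-H(5) + 8) + r(15))*(-(10 + 8)) = ((-1*1/15 + 8) + (8 - 1*15))*(-(10 + 8)) = ((-1/15 + 8) + (8 - 15))*(-1*18) = (119/15 - 7)*(-18) = (14/15)*(-18) = -84/5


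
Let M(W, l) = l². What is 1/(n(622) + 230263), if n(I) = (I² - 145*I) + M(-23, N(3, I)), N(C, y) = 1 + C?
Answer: 1/526973 ≈ 1.8976e-6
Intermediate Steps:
n(I) = 16 + I² - 145*I (n(I) = (I² - 145*I) + (1 + 3)² = (I² - 145*I) + 4² = (I² - 145*I) + 16 = 16 + I² - 145*I)
1/(n(622) + 230263) = 1/((16 + 622² - 145*622) + 230263) = 1/((16 + 386884 - 90190) + 230263) = 1/(296710 + 230263) = 1/526973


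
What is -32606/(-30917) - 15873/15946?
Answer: 29189735/493002482 ≈ 0.059208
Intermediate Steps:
-32606/(-30917) - 15873/15946 = -32606*(-1/30917) - 15873*1/15946 = 32606/30917 - 15873/15946 = 29189735/493002482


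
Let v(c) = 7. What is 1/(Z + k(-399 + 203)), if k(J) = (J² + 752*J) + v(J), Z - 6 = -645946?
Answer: -1/754909 ≈ -1.3247e-6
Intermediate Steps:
Z = -645940 (Z = 6 - 645946 = -645940)
k(J) = 7 + J² + 752*J (k(J) = (J² + 752*J) + 7 = 7 + J² + 752*J)
1/(Z + k(-399 + 203)) = 1/(-645940 + (7 + (-399 + 203)² + 752*(-399 + 203))) = 1/(-645940 + (7 + (-196)² + 752*(-196))) = 1/(-645940 + (7 + 38416 - 147392)) = 1/(-645940 - 108969) = 1/(-754909) = -1/754909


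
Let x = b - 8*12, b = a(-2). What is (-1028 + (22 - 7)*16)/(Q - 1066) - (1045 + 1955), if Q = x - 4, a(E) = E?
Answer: -875803/292 ≈ -2999.3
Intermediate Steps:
b = -2
x = -98 (x = -2 - 8*12 = -2 - 96 = -98)
Q = -102 (Q = -98 - 4 = -102)
(-1028 + (22 - 7)*16)/(Q - 1066) - (1045 + 1955) = (-1028 + (22 - 7)*16)/(-102 - 1066) - (1045 + 1955) = (-1028 + 15*16)/(-1168) - 1*3000 = (-1028 + 240)*(-1/1168) - 3000 = -788*(-1/1168) - 3000 = 197/292 - 3000 = -875803/292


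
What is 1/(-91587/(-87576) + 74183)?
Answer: 29192/2165580665 ≈ 1.3480e-5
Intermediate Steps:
1/(-91587/(-87576) + 74183) = 1/(-91587*(-1/87576) + 74183) = 1/(30529/29192 + 74183) = 1/(2165580665/29192) = 29192/2165580665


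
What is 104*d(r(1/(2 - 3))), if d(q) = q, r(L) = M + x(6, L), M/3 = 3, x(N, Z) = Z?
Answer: 832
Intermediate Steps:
M = 9 (M = 3*3 = 9)
r(L) = 9 + L
104*d(r(1/(2 - 3))) = 104*(9 + 1/(2 - 3)) = 104*(9 + 1/(-1)) = 104*(9 - 1) = 104*8 = 832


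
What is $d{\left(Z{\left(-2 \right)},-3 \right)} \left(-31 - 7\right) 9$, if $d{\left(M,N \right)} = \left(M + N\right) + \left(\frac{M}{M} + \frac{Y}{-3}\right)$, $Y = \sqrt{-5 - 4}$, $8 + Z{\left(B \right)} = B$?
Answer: $4104 + 342 i \approx 4104.0 + 342.0 i$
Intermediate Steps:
$Z{\left(B \right)} = -8 + B$
$Y = 3 i$ ($Y = \sqrt{-5 - 4} = \sqrt{-9} = 3 i \approx 3.0 i$)
$d{\left(M,N \right)} = 1 + M + N - i$ ($d{\left(M,N \right)} = \left(M + N\right) + \left(\frac{M}{M} + \frac{3 i}{-3}\right) = \left(M + N\right) + \left(1 + 3 i \left(- \frac{1}{3}\right)\right) = \left(M + N\right) + \left(1 - i\right) = 1 + M + N - i$)
$d{\left(Z{\left(-2 \right)},-3 \right)} \left(-31 - 7\right) 9 = \left(1 - 10 - 3 - i\right) \left(-31 - 7\right) 9 = \left(1 - 10 - 3 - i\right) \left(\left(-38\right) 9\right) = \left(-12 - i\right) \left(-342\right) = 4104 + 342 i$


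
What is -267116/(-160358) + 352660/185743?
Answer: 53083389734/14892687997 ≈ 3.5644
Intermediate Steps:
-267116/(-160358) + 352660/185743 = -267116*(-1/160358) + 352660*(1/185743) = 133558/80179 + 352660/185743 = 53083389734/14892687997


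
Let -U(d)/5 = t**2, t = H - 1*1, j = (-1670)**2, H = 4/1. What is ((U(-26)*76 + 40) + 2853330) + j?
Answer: 5638850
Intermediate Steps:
H = 4 (H = 4*1 = 4)
j = 2788900
t = 3 (t = 4 - 1*1 = 4 - 1 = 3)
U(d) = -45 (U(d) = -5*3**2 = -5*9 = -45)
((U(-26)*76 + 40) + 2853330) + j = ((-45*76 + 40) + 2853330) + 2788900 = ((-3420 + 40) + 2853330) + 2788900 = (-3380 + 2853330) + 2788900 = 2849950 + 2788900 = 5638850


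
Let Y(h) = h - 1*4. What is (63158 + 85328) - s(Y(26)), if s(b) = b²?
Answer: 148002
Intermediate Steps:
Y(h) = -4 + h (Y(h) = h - 4 = -4 + h)
(63158 + 85328) - s(Y(26)) = (63158 + 85328) - (-4 + 26)² = 148486 - 1*22² = 148486 - 1*484 = 148486 - 484 = 148002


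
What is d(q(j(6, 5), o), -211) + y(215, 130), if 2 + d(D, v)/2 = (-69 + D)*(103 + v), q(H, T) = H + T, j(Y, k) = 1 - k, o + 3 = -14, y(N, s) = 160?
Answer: 19596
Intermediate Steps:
o = -17 (o = -3 - 14 = -17)
d(D, v) = -4 + 2*(-69 + D)*(103 + v) (d(D, v) = -4 + 2*((-69 + D)*(103 + v)) = -4 + 2*(-69 + D)*(103 + v))
d(q(j(6, 5), o), -211) + y(215, 130) = (-14218 - 138*(-211) + 206*((1 - 1*5) - 17) + 2*((1 - 1*5) - 17)*(-211)) + 160 = (-14218 + 29118 + 206*((1 - 5) - 17) + 2*((1 - 5) - 17)*(-211)) + 160 = (-14218 + 29118 + 206*(-4 - 17) + 2*(-4 - 17)*(-211)) + 160 = (-14218 + 29118 + 206*(-21) + 2*(-21)*(-211)) + 160 = (-14218 + 29118 - 4326 + 8862) + 160 = 19436 + 160 = 19596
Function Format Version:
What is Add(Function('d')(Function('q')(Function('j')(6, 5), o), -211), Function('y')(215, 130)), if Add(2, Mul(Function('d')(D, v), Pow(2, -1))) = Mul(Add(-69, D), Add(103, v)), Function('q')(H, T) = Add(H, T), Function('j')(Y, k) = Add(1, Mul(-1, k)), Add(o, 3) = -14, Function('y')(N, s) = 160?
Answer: 19596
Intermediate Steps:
o = -17 (o = Add(-3, -14) = -17)
Function('d')(D, v) = Add(-4, Mul(2, Add(-69, D), Add(103, v))) (Function('d')(D, v) = Add(-4, Mul(2, Mul(Add(-69, D), Add(103, v)))) = Add(-4, Mul(2, Add(-69, D), Add(103, v))))
Add(Function('d')(Function('q')(Function('j')(6, 5), o), -211), Function('y')(215, 130)) = Add(Add(-14218, Mul(-138, -211), Mul(206, Add(Add(1, Mul(-1, 5)), -17)), Mul(2, Add(Add(1, Mul(-1, 5)), -17), -211)), 160) = Add(Add(-14218, 29118, Mul(206, Add(Add(1, -5), -17)), Mul(2, Add(Add(1, -5), -17), -211)), 160) = Add(Add(-14218, 29118, Mul(206, Add(-4, -17)), Mul(2, Add(-4, -17), -211)), 160) = Add(Add(-14218, 29118, Mul(206, -21), Mul(2, -21, -211)), 160) = Add(Add(-14218, 29118, -4326, 8862), 160) = Add(19436, 160) = 19596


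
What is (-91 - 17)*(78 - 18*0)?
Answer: -8424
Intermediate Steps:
(-91 - 17)*(78 - 18*0) = -108*(78 + 0) = -108*78 = -8424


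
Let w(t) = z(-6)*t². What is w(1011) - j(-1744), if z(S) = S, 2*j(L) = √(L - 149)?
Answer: -6132726 - I*√1893/2 ≈ -6.1327e+6 - 21.754*I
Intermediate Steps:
j(L) = √(-149 + L)/2 (j(L) = √(L - 149)/2 = √(-149 + L)/2)
w(t) = -6*t²
w(1011) - j(-1744) = -6*1011² - √(-149 - 1744)/2 = -6*1022121 - √(-1893)/2 = -6132726 - I*√1893/2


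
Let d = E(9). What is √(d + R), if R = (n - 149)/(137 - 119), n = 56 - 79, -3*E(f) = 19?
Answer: I*√143/3 ≈ 3.9861*I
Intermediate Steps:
E(f) = -19/3 (E(f) = -⅓*19 = -19/3)
d = -19/3 ≈ -6.3333
n = -23
R = -86/9 (R = (-23 - 149)/(137 - 119) = -172/18 = -172*1/18 = -86/9 ≈ -9.5556)
√(d + R) = √(-19/3 - 86/9) = √(-143/9) = I*√143/3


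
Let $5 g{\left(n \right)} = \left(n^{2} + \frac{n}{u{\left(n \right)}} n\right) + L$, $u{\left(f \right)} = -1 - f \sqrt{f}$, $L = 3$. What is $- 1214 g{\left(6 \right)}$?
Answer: $- \frac{10223094}{1075} + \frac{262224 \sqrt{6}}{1075} \approx -8912.4$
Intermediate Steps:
$u{\left(f \right)} = -1 - f^{\frac{3}{2}}$
$g{\left(n \right)} = \frac{3}{5} + \frac{n^{2}}{5} + \frac{n^{2}}{5 \left(-1 - n^{\frac{3}{2}}\right)}$ ($g{\left(n \right)} = \frac{\left(n^{2} + \frac{n}{-1 - n^{\frac{3}{2}}} n\right) + 3}{5} = \frac{\left(n^{2} + \frac{n^{2}}{-1 - n^{\frac{3}{2}}}\right) + 3}{5} = \frac{3 + n^{2} + \frac{n^{2}}{-1 - n^{\frac{3}{2}}}}{5} = \frac{3}{5} + \frac{n^{2}}{5} + \frac{n^{2}}{5 \left(-1 - n^{\frac{3}{2}}\right)}$)
$- 1214 g{\left(6 \right)} = - 1214 \frac{3 + 6^{\frac{7}{2}} + 3 \cdot 6^{\frac{3}{2}}}{5 \left(1 + 6^{\frac{3}{2}}\right)} = - 1214 \frac{3 + 216 \sqrt{6} + 3 \cdot 6 \sqrt{6}}{5 \left(1 + 6 \sqrt{6}\right)} = - 1214 \frac{3 + 216 \sqrt{6} + 18 \sqrt{6}}{5 \left(1 + 6 \sqrt{6}\right)} = - 1214 \frac{3 + 234 \sqrt{6}}{5 \left(1 + 6 \sqrt{6}\right)} = - \frac{1214 \left(3 + 234 \sqrt{6}\right)}{5 \left(1 + 6 \sqrt{6}\right)}$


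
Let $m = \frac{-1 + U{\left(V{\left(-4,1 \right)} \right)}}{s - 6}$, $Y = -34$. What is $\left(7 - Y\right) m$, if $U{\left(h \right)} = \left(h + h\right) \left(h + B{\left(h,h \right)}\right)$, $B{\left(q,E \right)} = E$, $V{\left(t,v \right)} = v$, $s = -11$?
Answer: $- \frac{123}{17} \approx -7.2353$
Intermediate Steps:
$U{\left(h \right)} = 4 h^{2}$ ($U{\left(h \right)} = \left(h + h\right) \left(h + h\right) = 2 h 2 h = 4 h^{2}$)
$m = - \frac{3}{17}$ ($m = \frac{-1 + 4 \cdot 1^{2}}{-11 - 6} = \frac{-1 + 4 \cdot 1}{-17} = \left(-1 + 4\right) \left(- \frac{1}{17}\right) = 3 \left(- \frac{1}{17}\right) = - \frac{3}{17} \approx -0.17647$)
$\left(7 - Y\right) m = \left(7 - -34\right) \left(- \frac{3}{17}\right) = \left(7 + 34\right) \left(- \frac{3}{17}\right) = 41 \left(- \frac{3}{17}\right) = - \frac{123}{17}$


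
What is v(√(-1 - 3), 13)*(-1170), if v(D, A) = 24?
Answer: -28080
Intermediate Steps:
v(√(-1 - 3), 13)*(-1170) = 24*(-1170) = -28080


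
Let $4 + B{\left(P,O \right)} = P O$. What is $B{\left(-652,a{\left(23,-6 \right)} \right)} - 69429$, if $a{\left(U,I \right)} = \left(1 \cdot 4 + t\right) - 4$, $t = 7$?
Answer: $-73997$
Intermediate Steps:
$a{\left(U,I \right)} = 7$ ($a{\left(U,I \right)} = \left(1 \cdot 4 + 7\right) - 4 = \left(4 + 7\right) - 4 = 11 - 4 = 7$)
$B{\left(P,O \right)} = -4 + O P$ ($B{\left(P,O \right)} = -4 + P O = -4 + O P$)
$B{\left(-652,a{\left(23,-6 \right)} \right)} - 69429 = \left(-4 + 7 \left(-652\right)\right) - 69429 = \left(-4 - 4564\right) - 69429 = -4568 - 69429 = -73997$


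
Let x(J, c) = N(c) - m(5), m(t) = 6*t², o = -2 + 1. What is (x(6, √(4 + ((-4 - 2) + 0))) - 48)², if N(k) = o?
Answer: 39601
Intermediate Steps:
o = -1
N(k) = -1
x(J, c) = -151 (x(J, c) = -1 - 6*5² = -1 - 6*25 = -1 - 1*150 = -1 - 150 = -151)
(x(6, √(4 + ((-4 - 2) + 0))) - 48)² = (-151 - 48)² = (-199)² = 39601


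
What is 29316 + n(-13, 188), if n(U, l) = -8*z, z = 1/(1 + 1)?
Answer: 29312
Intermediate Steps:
z = ½ (z = 1/2 = ½ ≈ 0.50000)
n(U, l) = -4 (n(U, l) = -8*½ = -4)
29316 + n(-13, 188) = 29316 - 4 = 29312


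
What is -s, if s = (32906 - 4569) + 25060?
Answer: -53397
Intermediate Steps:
s = 53397 (s = 28337 + 25060 = 53397)
-s = -1*53397 = -53397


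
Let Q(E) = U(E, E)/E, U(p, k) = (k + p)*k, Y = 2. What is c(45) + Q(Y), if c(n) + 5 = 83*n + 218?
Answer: 3952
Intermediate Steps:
c(n) = 213 + 83*n (c(n) = -5 + (83*n + 218) = -5 + (218 + 83*n) = 213 + 83*n)
U(p, k) = k*(k + p)
Q(E) = 2*E (Q(E) = (E*(E + E))/E = (E*(2*E))/E = (2*E**2)/E = 2*E)
c(45) + Q(Y) = (213 + 83*45) + 2*2 = (213 + 3735) + 4 = 3948 + 4 = 3952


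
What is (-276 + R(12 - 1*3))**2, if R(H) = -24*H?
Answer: 242064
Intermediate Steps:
(-276 + R(12 - 1*3))**2 = (-276 - 24*(12 - 1*3))**2 = (-276 - 24*(12 - 3))**2 = (-276 - 24*9)**2 = (-276 - 216)**2 = (-492)**2 = 242064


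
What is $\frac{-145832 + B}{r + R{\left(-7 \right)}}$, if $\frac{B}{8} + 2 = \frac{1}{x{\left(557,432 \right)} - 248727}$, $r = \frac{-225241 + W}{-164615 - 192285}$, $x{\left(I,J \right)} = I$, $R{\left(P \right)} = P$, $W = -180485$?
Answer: $\frac{7781946106120}{312839813} \approx 24875.0$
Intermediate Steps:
$r = \frac{202863}{178450}$ ($r = \frac{-225241 - 180485}{-164615 - 192285} = - \frac{405726}{-356900} = \left(-405726\right) \left(- \frac{1}{356900}\right) = \frac{202863}{178450} \approx 1.1368$)
$B = - \frac{1985364}{124085}$ ($B = -16 + \frac{8}{557 - 248727} = -16 + \frac{8}{-248170} = -16 + 8 \left(- \frac{1}{248170}\right) = -16 - \frac{4}{124085} = - \frac{1985364}{124085} \approx -16.0$)
$\frac{-145832 + B}{r + R{\left(-7 \right)}} = \frac{-145832 - \frac{1985364}{124085}}{\frac{202863}{178450} - 7} = - \frac{18097549084}{124085 \left(- \frac{1046287}{178450}\right)} = \left(- \frac{18097549084}{124085}\right) \left(- \frac{178450}{1046287}\right) = \frac{7781946106120}{312839813}$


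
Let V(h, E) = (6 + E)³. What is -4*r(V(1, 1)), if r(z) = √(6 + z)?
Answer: -4*√349 ≈ -74.726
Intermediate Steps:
-4*r(V(1, 1)) = -4*√(6 + (6 + 1)³) = -4*√(6 + 7³) = -4*√(6 + 343) = -4*√349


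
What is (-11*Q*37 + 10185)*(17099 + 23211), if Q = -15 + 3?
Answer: 607431390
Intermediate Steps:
Q = -12
(-11*Q*37 + 10185)*(17099 + 23211) = (-11*(-12)*37 + 10185)*(17099 + 23211) = (132*37 + 10185)*40310 = (4884 + 10185)*40310 = 15069*40310 = 607431390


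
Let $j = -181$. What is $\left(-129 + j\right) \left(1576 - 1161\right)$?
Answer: $-128650$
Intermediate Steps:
$\left(-129 + j\right) \left(1576 - 1161\right) = \left(-129 - 181\right) \left(1576 - 1161\right) = \left(-310\right) 415 = -128650$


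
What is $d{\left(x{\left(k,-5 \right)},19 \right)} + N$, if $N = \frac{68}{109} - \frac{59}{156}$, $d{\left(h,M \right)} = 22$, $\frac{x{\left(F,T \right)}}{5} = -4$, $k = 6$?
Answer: $\frac{378265}{17004} \approx 22.246$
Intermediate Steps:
$x{\left(F,T \right)} = -20$ ($x{\left(F,T \right)} = 5 \left(-4\right) = -20$)
$N = \frac{4177}{17004}$ ($N = 68 \cdot \frac{1}{109} - \frac{59}{156} = \frac{68}{109} - \frac{59}{156} = \frac{4177}{17004} \approx 0.24565$)
$d{\left(x{\left(k,-5 \right)},19 \right)} + N = 22 + \frac{4177}{17004} = \frac{378265}{17004}$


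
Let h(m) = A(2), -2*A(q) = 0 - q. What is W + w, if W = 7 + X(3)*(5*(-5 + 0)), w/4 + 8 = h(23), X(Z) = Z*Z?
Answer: -246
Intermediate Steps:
A(q) = q/2 (A(q) = -(0 - q)/2 = -(-1)*q/2 = q/2)
h(m) = 1 (h(m) = (1/2)*2 = 1)
X(Z) = Z**2
w = -28 (w = -32 + 4*1 = -32 + 4 = -28)
W = -218 (W = 7 + 3**2*(5*(-5 + 0)) = 7 + 9*(5*(-5)) = 7 + 9*(-25) = 7 - 225 = -218)
W + w = -218 - 28 = -246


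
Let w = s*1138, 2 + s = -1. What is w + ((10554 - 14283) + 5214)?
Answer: -1929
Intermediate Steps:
s = -3 (s = -2 - 1 = -3)
w = -3414 (w = -3*1138 = -3414)
w + ((10554 - 14283) + 5214) = -3414 + ((10554 - 14283) + 5214) = -3414 + (-3729 + 5214) = -3414 + 1485 = -1929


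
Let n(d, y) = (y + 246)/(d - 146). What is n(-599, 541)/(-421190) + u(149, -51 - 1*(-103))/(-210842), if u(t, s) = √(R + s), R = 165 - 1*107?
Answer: 787/313786550 - √110/210842 ≈ -4.7236e-5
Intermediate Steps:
n(d, y) = (246 + y)/(-146 + d)
R = 58 (R = 165 - 107 = 58)
u(t, s) = √(58 + s)
n(-599, 541)/(-421190) + u(149, -51 - 1*(-103))/(-210842) = ((246 + 541)/(-146 - 599))/(-421190) + √(58 + (-51 - 1*(-103)))/(-210842) = (787/(-745))*(-1/421190) + √(58 + (-51 + 103))*(-1/210842) = -1/745*787*(-1/421190) + √(58 + 52)*(-1/210842) = -787/745*(-1/421190) + √110*(-1/210842) = 787/313786550 - √110/210842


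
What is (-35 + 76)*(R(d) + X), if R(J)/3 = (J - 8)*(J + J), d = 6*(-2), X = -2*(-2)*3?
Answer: 59532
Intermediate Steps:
X = 12 (X = 4*3 = 12)
d = -12
R(J) = 6*J*(-8 + J) (R(J) = 3*((J - 8)*(J + J)) = 3*((-8 + J)*(2*J)) = 3*(2*J*(-8 + J)) = 6*J*(-8 + J))
(-35 + 76)*(R(d) + X) = (-35 + 76)*(6*(-12)*(-8 - 12) + 12) = 41*(6*(-12)*(-20) + 12) = 41*(1440 + 12) = 41*1452 = 59532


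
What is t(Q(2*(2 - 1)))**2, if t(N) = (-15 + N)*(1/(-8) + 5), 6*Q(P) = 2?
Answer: 20449/4 ≈ 5112.3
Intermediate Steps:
Q(P) = 1/3 (Q(P) = (1/6)*2 = 1/3)
t(N) = -585/8 + 39*N/8 (t(N) = (-15 + N)*(-1/8 + 5) = (-15 + N)*(39/8) = -585/8 + 39*N/8)
t(Q(2*(2 - 1)))**2 = (-585/8 + (39/8)*(1/3))**2 = (-585/8 + 13/8)**2 = (-143/2)**2 = 20449/4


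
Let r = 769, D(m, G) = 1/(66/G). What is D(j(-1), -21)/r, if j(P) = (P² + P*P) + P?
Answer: -7/16918 ≈ -0.00041376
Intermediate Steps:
j(P) = P + 2*P² (j(P) = (P² + P²) + P = 2*P² + P = P + 2*P²)
D(m, G) = G/66
D(j(-1), -21)/r = ((1/66)*(-21))/769 = -7/22*1/769 = -7/16918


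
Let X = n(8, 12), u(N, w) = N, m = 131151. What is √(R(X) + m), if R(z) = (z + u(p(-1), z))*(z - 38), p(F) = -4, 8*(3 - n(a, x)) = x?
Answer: √524969/2 ≈ 362.27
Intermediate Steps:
n(a, x) = 3 - x/8
X = 3/2 (X = 3 - ⅛*12 = 3 - 3/2 = 3/2 ≈ 1.5000)
R(z) = (-38 + z)*(-4 + z) (R(z) = (z - 4)*(z - 38) = (-4 + z)*(-38 + z) = (-38 + z)*(-4 + z))
√(R(X) + m) = √((152 + (3/2)² - 42*3/2) + 131151) = √((152 + 9/4 - 63) + 131151) = √(365/4 + 131151) = √(524969/4) = √524969/2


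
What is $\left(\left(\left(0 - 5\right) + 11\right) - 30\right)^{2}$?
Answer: $576$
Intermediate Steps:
$\left(\left(\left(0 - 5\right) + 11\right) - 30\right)^{2} = \left(\left(-5 + 11\right) - 30\right)^{2} = \left(6 - 30\right)^{2} = \left(-24\right)^{2} = 576$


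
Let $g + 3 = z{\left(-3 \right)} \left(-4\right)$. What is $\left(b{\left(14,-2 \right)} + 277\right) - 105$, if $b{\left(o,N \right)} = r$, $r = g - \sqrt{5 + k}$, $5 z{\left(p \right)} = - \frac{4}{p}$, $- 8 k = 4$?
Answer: $\frac{2519}{15} - \frac{3 \sqrt{2}}{2} \approx 165.81$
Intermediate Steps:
$k = - \frac{1}{2}$ ($k = \left(- \frac{1}{8}\right) 4 = - \frac{1}{2} \approx -0.5$)
$z{\left(p \right)} = - \frac{4}{5 p}$ ($z{\left(p \right)} = \frac{\left(-4\right) \frac{1}{p}}{5} = - \frac{4}{5 p}$)
$g = - \frac{61}{15}$ ($g = -3 + - \frac{4}{5 \left(-3\right)} \left(-4\right) = -3 + \left(- \frac{4}{5}\right) \left(- \frac{1}{3}\right) \left(-4\right) = -3 + \frac{4}{15} \left(-4\right) = -3 - \frac{16}{15} = - \frac{61}{15} \approx -4.0667$)
$r = - \frac{61}{15} - \frac{3 \sqrt{2}}{2}$ ($r = - \frac{61}{15} - \sqrt{5 - \frac{1}{2}} = - \frac{61}{15} - \sqrt{\frac{9}{2}} = - \frac{61}{15} - \frac{3 \sqrt{2}}{2} \approx -6.188$)
$b{\left(o,N \right)} = - \frac{61}{15} - \frac{3 \sqrt{2}}{2}$
$\left(b{\left(14,-2 \right)} + 277\right) - 105 = \left(\left(- \frac{61}{15} - \frac{3 \sqrt{2}}{2}\right) + 277\right) - 105 = \left(\frac{4094}{15} - \frac{3 \sqrt{2}}{2}\right) - 105 = \frac{2519}{15} - \frac{3 \sqrt{2}}{2}$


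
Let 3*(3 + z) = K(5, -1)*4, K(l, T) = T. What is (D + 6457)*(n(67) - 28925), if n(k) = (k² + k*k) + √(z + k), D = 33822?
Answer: -803445213 + 80558*√141/3 ≈ -8.0313e+8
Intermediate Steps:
z = -13/3 (z = -3 + (-1*4)/3 = -3 + (⅓)*(-4) = -3 - 4/3 = -13/3 ≈ -4.3333)
n(k) = √(-13/3 + k) + 2*k² (n(k) = (k² + k*k) + √(-13/3 + k) = (k² + k²) + √(-13/3 + k) = 2*k² + √(-13/3 + k) = √(-13/3 + k) + 2*k²)
(D + 6457)*(n(67) - 28925) = (33822 + 6457)*((2*67² + √(-39 + 9*67)/3) - 28925) = 40279*((2*4489 + √(-39 + 603)/3) - 28925) = 40279*((8978 + √564/3) - 28925) = 40279*((8978 + (2*√141)/3) - 28925) = 40279*((8978 + 2*√141/3) - 28925) = 40279*(-19947 + 2*√141/3) = -803445213 + 80558*√141/3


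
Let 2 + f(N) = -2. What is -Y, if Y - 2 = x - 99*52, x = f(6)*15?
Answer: 5206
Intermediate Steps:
f(N) = -4 (f(N) = -2 - 2 = -4)
x = -60 (x = -4*15 = -60)
Y = -5206 (Y = 2 + (-60 - 99*52) = 2 + (-60 - 5148) = 2 - 5208 = -5206)
-Y = -1*(-5206) = 5206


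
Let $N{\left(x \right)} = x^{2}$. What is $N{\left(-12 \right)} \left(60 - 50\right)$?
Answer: $1440$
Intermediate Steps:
$N{\left(-12 \right)} \left(60 - 50\right) = \left(-12\right)^{2} \left(60 - 50\right) = 144 \cdot 10 = 1440$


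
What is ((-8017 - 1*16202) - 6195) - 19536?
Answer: -49950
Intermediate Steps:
((-8017 - 1*16202) - 6195) - 19536 = ((-8017 - 16202) - 6195) - 19536 = (-24219 - 6195) - 19536 = -30414 - 19536 = -49950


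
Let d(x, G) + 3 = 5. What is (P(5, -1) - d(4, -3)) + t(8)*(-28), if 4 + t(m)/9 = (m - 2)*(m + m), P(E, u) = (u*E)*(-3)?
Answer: -23171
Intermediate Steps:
d(x, G) = 2 (d(x, G) = -3 + 5 = 2)
P(E, u) = -3*E*u (P(E, u) = (E*u)*(-3) = -3*E*u)
t(m) = -36 + 18*m*(-2 + m) (t(m) = -36 + 9*((m - 2)*(m + m)) = -36 + 9*((-2 + m)*(2*m)) = -36 + 9*(2*m*(-2 + m)) = -36 + 18*m*(-2 + m))
(P(5, -1) - d(4, -3)) + t(8)*(-28) = (-3*5*(-1) - 1*2) + (-36 - 36*8 + 18*8²)*(-28) = (15 - 2) + (-36 - 288 + 18*64)*(-28) = 13 + (-36 - 288 + 1152)*(-28) = 13 + 828*(-28) = 13 - 23184 = -23171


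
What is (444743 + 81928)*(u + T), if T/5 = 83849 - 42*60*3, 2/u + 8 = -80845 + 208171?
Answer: 12788839711924776/63659 ≈ 2.0090e+11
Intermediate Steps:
u = 1/63659 (u = 2/(-8 + (-80845 + 208171)) = 2/(-8 + 127326) = 2/127318 = 2*(1/127318) = 1/63659 ≈ 1.5709e-5)
T = 381445 (T = 5*(83849 - 42*60*3) = 5*(83849 - 2520*3) = 5*(83849 - 1*7560) = 5*(83849 - 7560) = 5*76289 = 381445)
(444743 + 81928)*(u + T) = (444743 + 81928)*(1/63659 + 381445) = 526671*(24282407256/63659) = 12788839711924776/63659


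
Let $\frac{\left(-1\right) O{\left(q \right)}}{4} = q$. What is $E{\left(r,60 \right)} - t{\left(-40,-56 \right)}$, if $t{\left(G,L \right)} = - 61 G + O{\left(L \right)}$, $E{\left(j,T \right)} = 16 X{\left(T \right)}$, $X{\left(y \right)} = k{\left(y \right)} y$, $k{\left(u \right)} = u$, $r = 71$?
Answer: $54936$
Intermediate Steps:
$O{\left(q \right)} = - 4 q$
$X{\left(y \right)} = y^{2}$ ($X{\left(y \right)} = y y = y^{2}$)
$E{\left(j,T \right)} = 16 T^{2}$
$t{\left(G,L \right)} = - 61 G - 4 L$
$E{\left(r,60 \right)} - t{\left(-40,-56 \right)} = 16 \cdot 60^{2} - \left(\left(-61\right) \left(-40\right) - -224\right) = 16 \cdot 3600 - \left(2440 + 224\right) = 57600 - 2664 = 54936$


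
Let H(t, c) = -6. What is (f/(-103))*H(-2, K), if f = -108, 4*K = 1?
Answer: -648/103 ≈ -6.2913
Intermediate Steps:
K = ¼ (K = (¼)*1 = ¼ ≈ 0.25000)
(f/(-103))*H(-2, K) = -108/(-103)*(-6) = -108*(-1/103)*(-6) = (108/103)*(-6) = -648/103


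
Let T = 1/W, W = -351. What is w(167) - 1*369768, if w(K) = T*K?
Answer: -129788735/351 ≈ -3.6977e+5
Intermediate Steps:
T = -1/351 (T = 1/(-351) = -1/351 ≈ -0.0028490)
w(K) = -K/351
w(167) - 1*369768 = -1/351*167 - 1*369768 = -167/351 - 369768 = -129788735/351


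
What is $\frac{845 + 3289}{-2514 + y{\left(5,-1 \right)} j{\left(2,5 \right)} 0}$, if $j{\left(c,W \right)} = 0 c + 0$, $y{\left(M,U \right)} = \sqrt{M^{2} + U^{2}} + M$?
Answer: $- \frac{689}{419} \approx -1.6444$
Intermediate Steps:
$y{\left(M,U \right)} = M + \sqrt{M^{2} + U^{2}}$
$j{\left(c,W \right)} = 0$ ($j{\left(c,W \right)} = 0 + 0 = 0$)
$\frac{845 + 3289}{-2514 + y{\left(5,-1 \right)} j{\left(2,5 \right)} 0} = \frac{845 + 3289}{-2514 + \left(5 + \sqrt{5^{2} + \left(-1\right)^{2}}\right) 0 \cdot 0} = \frac{4134}{-2514 + \left(5 + \sqrt{25 + 1}\right) 0 \cdot 0} = \frac{4134}{-2514 + \left(5 + \sqrt{26}\right) 0 \cdot 0} = \frac{4134}{-2514 + 0 \cdot 0} = \frac{4134}{-2514 + 0} = \frac{4134}{-2514} = 4134 \left(- \frac{1}{2514}\right) = - \frac{689}{419}$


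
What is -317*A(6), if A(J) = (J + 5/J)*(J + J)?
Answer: -25994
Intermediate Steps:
A(J) = 2*J*(J + 5/J) (A(J) = (J + 5/J)*(2*J) = 2*J*(J + 5/J))
-317*A(6) = -317*(10 + 2*6²) = -317*(10 + 2*36) = -317*(10 + 72) = -317*82 = -25994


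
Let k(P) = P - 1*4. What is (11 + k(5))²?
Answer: 144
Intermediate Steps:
k(P) = -4 + P (k(P) = P - 4 = -4 + P)
(11 + k(5))² = (11 + (-4 + 5))² = (11 + 1)² = 12² = 144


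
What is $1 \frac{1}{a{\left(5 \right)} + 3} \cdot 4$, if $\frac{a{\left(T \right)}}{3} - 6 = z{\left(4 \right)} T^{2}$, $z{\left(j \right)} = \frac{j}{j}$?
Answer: $\frac{1}{24} \approx 0.041667$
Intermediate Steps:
$z{\left(j \right)} = 1$
$a{\left(T \right)} = 18 + 3 T^{2}$ ($a{\left(T \right)} = 18 + 3 \cdot 1 T^{2} = 18 + 3 T^{2}$)
$1 \frac{1}{a{\left(5 \right)} + 3} \cdot 4 = 1 \frac{1}{\left(18 + 3 \cdot 5^{2}\right) + 3} \cdot 4 = 1 \frac{1}{\left(18 + 3 \cdot 25\right) + 3} \cdot 4 = 1 \frac{1}{\left(18 + 75\right) + 3} \cdot 4 = 1 \frac{1}{93 + 3} \cdot 4 = 1 \cdot \frac{1}{96} \cdot 4 = \frac{1}{96} \cdot 4 = \frac{1}{24}$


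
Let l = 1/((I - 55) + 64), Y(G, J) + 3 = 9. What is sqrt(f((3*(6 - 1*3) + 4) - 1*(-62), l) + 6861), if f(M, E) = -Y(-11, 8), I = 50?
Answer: sqrt(6855) ≈ 82.795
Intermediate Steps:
Y(G, J) = 6 (Y(G, J) = -3 + 9 = 6)
l = 1/59 (l = 1/((50 - 55) + 64) = 1/(-5 + 64) = 1/59 ≈ 0.016949)
f(M, E) = -6 (f(M, E) = -1*6 = -6)
sqrt(f((3*(6 - 1*3) + 4) - 1*(-62), l) + 6861) = sqrt(-6 + 6861) = sqrt(6855)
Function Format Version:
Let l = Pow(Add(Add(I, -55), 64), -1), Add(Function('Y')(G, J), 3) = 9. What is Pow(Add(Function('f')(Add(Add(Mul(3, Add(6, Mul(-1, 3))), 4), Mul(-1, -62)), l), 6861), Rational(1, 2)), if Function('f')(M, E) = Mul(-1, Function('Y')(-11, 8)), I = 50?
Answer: Pow(6855, Rational(1, 2)) ≈ 82.795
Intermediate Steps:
Function('Y')(G, J) = 6 (Function('Y')(G, J) = Add(-3, 9) = 6)
l = Rational(1, 59) (l = Pow(Add(Add(50, -55), 64), -1) = Pow(Add(-5, 64), -1) = Pow(59, -1) = Rational(1, 59) ≈ 0.016949)
Function('f')(M, E) = -6 (Function('f')(M, E) = Mul(-1, 6) = -6)
Pow(Add(Function('f')(Add(Add(Mul(3, Add(6, Mul(-1, 3))), 4), Mul(-1, -62)), l), 6861), Rational(1, 2)) = Pow(Add(-6, 6861), Rational(1, 2)) = Pow(6855, Rational(1, 2))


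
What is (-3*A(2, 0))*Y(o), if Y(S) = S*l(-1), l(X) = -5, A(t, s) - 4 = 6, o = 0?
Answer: 0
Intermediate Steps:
A(t, s) = 10 (A(t, s) = 4 + 6 = 10)
Y(S) = -5*S (Y(S) = S*(-5) = -5*S)
(-3*A(2, 0))*Y(o) = (-3*10)*(-5*0) = -30*0 = 0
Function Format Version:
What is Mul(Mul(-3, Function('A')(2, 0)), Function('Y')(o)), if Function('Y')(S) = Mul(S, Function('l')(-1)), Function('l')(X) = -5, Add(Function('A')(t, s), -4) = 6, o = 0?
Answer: 0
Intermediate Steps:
Function('A')(t, s) = 10 (Function('A')(t, s) = Add(4, 6) = 10)
Function('Y')(S) = Mul(-5, S) (Function('Y')(S) = Mul(S, -5) = Mul(-5, S))
Mul(Mul(-3, Function('A')(2, 0)), Function('Y')(o)) = Mul(Mul(-3, 10), Mul(-5, 0)) = Mul(-30, 0) = 0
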